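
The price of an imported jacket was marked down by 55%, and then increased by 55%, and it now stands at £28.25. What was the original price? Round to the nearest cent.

£40.50

The overall multiplier applied was 0.45 × 1.55 = 0.6975.
So the original price was £28.25 ÷ 0.6975 ≈ £40.50.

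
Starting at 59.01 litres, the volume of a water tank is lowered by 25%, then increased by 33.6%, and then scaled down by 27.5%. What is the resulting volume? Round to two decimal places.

Each change multiplies by a factor: 0.75 × 1.336 × 0.725 = 0.72645.
59.01 × 0.72645 = 42.8678145 ≈ 42.87.

42.87 litres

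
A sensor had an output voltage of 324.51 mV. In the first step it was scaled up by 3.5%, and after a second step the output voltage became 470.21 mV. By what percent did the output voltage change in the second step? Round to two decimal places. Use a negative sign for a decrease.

40.00%

After the first step: 324.51 × 1.035 = 335.86785.
Second-step multiplier: 470.21 ÷ 335.86785 ≈ 1.399985.
That is a change of 40.00%.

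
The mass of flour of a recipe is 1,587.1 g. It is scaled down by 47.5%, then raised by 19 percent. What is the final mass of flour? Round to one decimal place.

After the 47.5% decrease: 1,587.1 × 0.525 = 833.2275.
Apply the 19% increase: 833.2275 × 1.19 = 991.540725 ≈ 991.5.

991.5 g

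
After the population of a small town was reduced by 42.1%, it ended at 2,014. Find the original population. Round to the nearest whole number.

3,478

The overall multiplier applied was 0.579.
So the original population was 2,014 ÷ 0.579 ≈ 3,478.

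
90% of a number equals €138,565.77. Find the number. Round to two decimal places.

€138,565.77 ÷ 0.9 ≈ €153,961.97.

€153,961.97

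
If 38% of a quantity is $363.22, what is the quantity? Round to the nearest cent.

$955.84

$363.22 ÷ 0.38 ≈ $955.84.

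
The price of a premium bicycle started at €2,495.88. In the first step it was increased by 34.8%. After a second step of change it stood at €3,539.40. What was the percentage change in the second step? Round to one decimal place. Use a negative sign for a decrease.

5.2%

After the first step: €2,495.88 × 1.348 = €3364.44624.
Second-step multiplier: €3,539.40 ÷ €3364.44624 ≈ 1.052.
That is a change of 5.2%.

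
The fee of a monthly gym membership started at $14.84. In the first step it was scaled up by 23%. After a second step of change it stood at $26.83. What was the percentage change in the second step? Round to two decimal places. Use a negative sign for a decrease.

46.99%

After the first step: $14.84 × 1.23 = $18.2532.
Second-step multiplier: $26.83 ÷ $18.2532 ≈ 1.469879.
That is a change of 46.99%.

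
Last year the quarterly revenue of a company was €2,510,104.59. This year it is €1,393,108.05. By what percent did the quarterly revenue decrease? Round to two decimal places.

44.50%

Change: €1,393,108.05 − €2,510,104.59 = -€1,116,996.54.
Relative to the original: -€1,116,996.54 ÷ €2,510,104.59 ≈ -44.50%.
So the quarterly revenue decreased by 44.50%.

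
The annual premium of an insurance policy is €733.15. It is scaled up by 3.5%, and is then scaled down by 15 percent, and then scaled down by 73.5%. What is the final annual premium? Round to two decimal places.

€170.92

After the 3.5% increase: €733.15 × 1.035 = €758.81025.
15% decrease: €758.81025 × 0.85 = €644.9887125.
Apply the 73.5% decrease: €644.9887125 × 0.265 = €170.9220088125 ≈ €170.92.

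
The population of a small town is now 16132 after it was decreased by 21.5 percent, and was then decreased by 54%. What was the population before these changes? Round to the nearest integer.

Undoing the 54% decrease: 16132 ÷ 0.46 ≈ 35069.565217.
Undoing the 21.5% decrease: 35069.565217 ÷ 0.785 ≈ 44675.

44675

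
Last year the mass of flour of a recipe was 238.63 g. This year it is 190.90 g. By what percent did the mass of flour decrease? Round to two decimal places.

20.00%

Change: 190.90 − 238.63 = -47.73.
Relative to the original: -47.73 ÷ 238.63 ≈ -20.00%.
So the mass of flour decreased by 20.00%.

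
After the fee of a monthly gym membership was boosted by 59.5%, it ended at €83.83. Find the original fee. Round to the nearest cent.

€52.56

The overall multiplier applied was 1.595.
So the original fee was €83.83 ÷ 1.595 ≈ €52.56.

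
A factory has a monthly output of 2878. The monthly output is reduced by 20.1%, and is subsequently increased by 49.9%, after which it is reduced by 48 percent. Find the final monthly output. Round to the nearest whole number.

Each change multiplies by a factor: 0.799 × 1.499 × 0.52 = 0.62280452.
2878 × 0.62280452 = 1792.43140856 ≈ 1792.

1792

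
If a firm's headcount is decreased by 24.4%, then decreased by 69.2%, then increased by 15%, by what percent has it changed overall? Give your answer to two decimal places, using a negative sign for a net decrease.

-73.22%

A 24.4% decrease multiplies by 0.756.
Then a 69.2% decrease: 0.756 × 0.308 = 0.232848.
Then a 15% increase: 0.232848 × 1.15 = 0.2677752.
Overall factor 0.2677752, i.e. -73.22%.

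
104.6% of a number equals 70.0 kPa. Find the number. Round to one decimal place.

70.0 kPa ÷ 1.046 ≈ 66.9 kPa.

66.9 kPa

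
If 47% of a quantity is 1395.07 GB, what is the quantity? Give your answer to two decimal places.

1395.07 GB ÷ 0.47 ≈ 2968.23 GB.

2968.23 GB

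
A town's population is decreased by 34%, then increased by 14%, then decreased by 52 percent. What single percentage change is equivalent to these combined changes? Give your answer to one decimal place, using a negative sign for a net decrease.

A 34% decrease multiplies by 0.66.
Then a 14% increase: 0.66 × 1.14 = 0.7524.
Then a 52% decrease: 0.7524 × 0.48 = 0.361152.
Overall factor 0.361152, i.e. -63.9%.

-63.9%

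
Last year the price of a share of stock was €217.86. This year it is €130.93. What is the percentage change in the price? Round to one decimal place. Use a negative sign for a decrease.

Change: €130.93 − €217.86 = -€86.93.
Relative to the original: -€86.93 ÷ €217.86 ≈ -39.9%.

-39.9%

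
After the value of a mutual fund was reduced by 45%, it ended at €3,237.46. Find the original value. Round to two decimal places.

€5,886.29

The overall multiplier applied was 0.55.
So the original value was €3,237.46 ÷ 0.55 ≈ €5,886.29.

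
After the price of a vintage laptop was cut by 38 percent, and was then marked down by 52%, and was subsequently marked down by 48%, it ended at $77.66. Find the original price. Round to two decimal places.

$501.84

Undoing the 48% decrease: $77.66 ÷ 0.52 ≈ $149.346154.
Undoing the 52% decrease: $149.346154 ÷ 0.48 ≈ $311.137821.
Undoing the 38% decrease: $311.137821 ÷ 0.62 ≈ $501.84.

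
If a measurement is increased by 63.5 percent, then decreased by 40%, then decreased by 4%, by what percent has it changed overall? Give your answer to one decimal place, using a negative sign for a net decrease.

A 63.5% increase multiplies by 1.635.
Then a 40% decrease: 1.635 × 0.6 = 0.981.
Then a 4% decrease: 0.981 × 0.96 = 0.94176.
Overall factor 0.94176, i.e. -5.8%.

-5.8%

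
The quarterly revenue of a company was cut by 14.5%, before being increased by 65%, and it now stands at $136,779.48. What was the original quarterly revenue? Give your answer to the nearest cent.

The overall multiplier applied was 0.855 × 1.65 = 1.41075.
So the original quarterly revenue was $136,779.48 ÷ 1.41075 ≈ $96,955.15.

$96,955.15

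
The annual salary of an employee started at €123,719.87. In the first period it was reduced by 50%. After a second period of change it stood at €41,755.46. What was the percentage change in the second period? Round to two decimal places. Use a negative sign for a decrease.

After the first period: €123,719.87 × 0.5 = €61859.935.
Second-period multiplier: €41,755.46 ÷ €61859.935 ≈ 0.675.
That is a change of -32.50%.

-32.50%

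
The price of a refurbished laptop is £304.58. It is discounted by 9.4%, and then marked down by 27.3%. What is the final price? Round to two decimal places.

£200.62

Each change multiplies by a factor: 0.906 × 0.727 = 0.658662.
£304.58 × 0.658662 = £200.61527196 ≈ £200.62.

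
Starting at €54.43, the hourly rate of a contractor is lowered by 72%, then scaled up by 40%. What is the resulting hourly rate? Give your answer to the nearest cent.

€21.34

Each change multiplies by a factor: 0.28 × 1.4 = 0.392.
€54.43 × 0.392 = €21.33656 ≈ €21.34.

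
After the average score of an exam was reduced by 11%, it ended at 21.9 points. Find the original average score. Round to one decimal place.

24.6 points

The overall multiplier applied was 0.89.
So the original average score was 21.9 ÷ 0.89 ≈ 24.6 points.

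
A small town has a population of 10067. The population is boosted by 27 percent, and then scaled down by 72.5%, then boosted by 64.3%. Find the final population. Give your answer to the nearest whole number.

5777

After the 27% increase: 10067 × 1.27 = 12785.09.
Apply the 72.5% decrease: 12785.09 × 0.275 = 3515.89975.
64.3% increase: 3515.89975 × 1.643 = 5776.62328925 ≈ 5777.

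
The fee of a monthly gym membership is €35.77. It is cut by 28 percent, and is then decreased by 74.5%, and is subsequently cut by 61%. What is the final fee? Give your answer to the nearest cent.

Apply the 28% decrease: €35.77 × 0.72 = €25.7544.
After the 74.5% decrease: €25.7544 × 0.255 = €6.567372.
After the 61% decrease: €6.567372 × 0.39 = €2.56127508 ≈ €2.56.

€2.56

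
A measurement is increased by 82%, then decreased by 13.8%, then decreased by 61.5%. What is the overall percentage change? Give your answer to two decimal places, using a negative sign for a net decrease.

-39.60%

The combined multiplier is 1.82 × 0.862 × 0.385 = 0.6040034.
That corresponds to a decrease of 39.60%.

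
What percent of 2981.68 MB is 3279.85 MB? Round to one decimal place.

3279.85 MB ÷ 2981.68 MB ≈ 110.0%.

110.0%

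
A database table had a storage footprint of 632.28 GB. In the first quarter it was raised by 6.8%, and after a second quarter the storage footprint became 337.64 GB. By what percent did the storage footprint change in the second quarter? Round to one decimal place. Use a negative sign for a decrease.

-50.0%

After the first quarter: 632.28 × 1.068 = 675.27504.
Second-quarter multiplier: 337.64 ÷ 675.27504 ≈ 0.5.
That is a change of -50.0%.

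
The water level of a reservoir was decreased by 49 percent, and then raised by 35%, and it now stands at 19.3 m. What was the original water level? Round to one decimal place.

28.0 m

Undoing the 35% increase: 19.3 ÷ 1.35 ≈ 14.296296.
Undoing the 49% decrease: 14.296296 ÷ 0.51 ≈ 28.0 m.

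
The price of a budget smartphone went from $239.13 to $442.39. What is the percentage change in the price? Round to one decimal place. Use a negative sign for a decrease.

85.0%

Change: $442.39 − $239.13 = $203.26.
Relative to the original: $203.26 ÷ $239.13 ≈ 85.0%.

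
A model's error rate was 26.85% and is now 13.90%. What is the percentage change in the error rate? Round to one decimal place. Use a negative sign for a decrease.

-48.2%

The change is 13.90 − 26.85 = -12.95 percentage points.
Relative to the original 26.85%, that is -12.95 ÷ 26.85 ≈ -48.2%.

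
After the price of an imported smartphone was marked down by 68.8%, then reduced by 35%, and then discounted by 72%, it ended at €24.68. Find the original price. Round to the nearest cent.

€434.63

Undoing the 72% decrease: €24.68 ÷ 0.28 ≈ €88.142857.
Undoing the 35% decrease: €88.142857 ÷ 0.65 ≈ €135.604395.
Undoing the 68.8% decrease: €135.604395 ÷ 0.312 ≈ €434.63.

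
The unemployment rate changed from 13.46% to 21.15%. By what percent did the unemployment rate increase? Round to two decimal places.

57.13%

The change is 21.15 − 13.46 = 7.69 percentage points.
Relative to the original 13.46%, that is 7.69 ÷ 13.46 ≈ 57.13%.
So the unemployment rate rose by 57.13%.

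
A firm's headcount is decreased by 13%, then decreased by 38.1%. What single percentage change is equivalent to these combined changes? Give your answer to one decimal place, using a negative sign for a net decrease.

A 13% decrease multiplies by 0.87.
Then a 38.1% decrease: 0.87 × 0.619 = 0.53853.
Overall factor 0.53853, i.e. -46.1%.

-46.1%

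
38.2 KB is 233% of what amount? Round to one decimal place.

38.2 KB ÷ 2.33 ≈ 16.4 KB.

16.4 KB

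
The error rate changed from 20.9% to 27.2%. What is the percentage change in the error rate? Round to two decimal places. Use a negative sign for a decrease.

30.14%

The change is 27.2 − 20.9 = 6.3 percentage points.
Relative to the original 20.9%, that is 6.3 ÷ 20.9 ≈ 30.14%.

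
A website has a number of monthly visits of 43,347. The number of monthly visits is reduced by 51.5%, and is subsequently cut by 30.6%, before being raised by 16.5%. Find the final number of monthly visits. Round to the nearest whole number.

Each change multiplies by a factor: 0.485 × 0.694 × 1.165 = 0.39212735.
43,347 × 0.39212735 = 16997.54424045 ≈ 16,998.

16,998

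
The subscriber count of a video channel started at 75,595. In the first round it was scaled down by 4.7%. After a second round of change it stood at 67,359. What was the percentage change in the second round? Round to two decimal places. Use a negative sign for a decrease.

-6.50%

After the first round: 75,595 × 0.953 = 72042.035.
Second-round multiplier: 67,359 ÷ 72042.035 ≈ 0.934996.
That is a change of -6.50%.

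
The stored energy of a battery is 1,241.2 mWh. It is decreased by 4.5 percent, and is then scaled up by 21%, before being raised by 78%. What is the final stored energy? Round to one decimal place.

2,553.0 mWh

Each change multiplies by a factor: 0.955 × 1.21 × 1.78 = 2.056879.
1,241.2 × 2.056879 = 2552.9982148 ≈ 2,553.0.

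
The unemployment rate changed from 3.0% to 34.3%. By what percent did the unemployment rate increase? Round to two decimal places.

The change is 34.3 − 3.0 = 31.3 percentage points.
Relative to the original 3.0%, that is 31.3 ÷ 3.0 ≈ 1043.33%.
So the unemployment rate rose by 1043.33%.

1043.33%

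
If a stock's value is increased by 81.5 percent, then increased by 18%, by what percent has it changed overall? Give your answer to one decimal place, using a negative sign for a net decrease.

The combined multiplier is 1.815 × 1.18 = 2.1417.
That corresponds to an increase of 114.2%.

114.2%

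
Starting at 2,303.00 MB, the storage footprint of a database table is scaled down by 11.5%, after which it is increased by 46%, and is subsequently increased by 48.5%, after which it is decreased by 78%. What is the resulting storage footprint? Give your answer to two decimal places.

After the 11.5% decrease: 2,303.00 × 0.885 = 2038.155.
Apply the 46% increase: 2038.155 × 1.46 = 2975.7063.
48.5% increase: 2975.7063 × 1.485 = 4418.9238555.
Apply the 78% decrease: 4418.9238555 × 0.22 = 972.16324821 ≈ 972.16.

972.16 MB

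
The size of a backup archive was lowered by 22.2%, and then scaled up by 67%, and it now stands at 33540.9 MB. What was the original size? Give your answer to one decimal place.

25815.4 MB

Undoing the 67% increase: 33540.9 ÷ 1.67 ≈ 20084.371257.
Undoing the 22.2% decrease: 20084.371257 ÷ 0.778 ≈ 25815.4 MB.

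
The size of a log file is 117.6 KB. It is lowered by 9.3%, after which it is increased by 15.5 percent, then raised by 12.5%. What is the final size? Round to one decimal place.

138.6 KB

Each change multiplies by a factor: 0.907 × 1.155 × 1.125 = 1.178533125.
117.6 × 1.178533125 = 138.5954955 ≈ 138.6.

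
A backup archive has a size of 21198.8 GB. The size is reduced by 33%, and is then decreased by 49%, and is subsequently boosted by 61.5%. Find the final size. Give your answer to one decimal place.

11698.5 GB

Apply the 33% decrease: 21198.8 × 0.67 = 14203.196.
After the 49% decrease: 14203.196 × 0.51 = 7243.62996.
61.5% increase: 7243.62996 × 1.615 = 11698.4623854 ≈ 11698.5.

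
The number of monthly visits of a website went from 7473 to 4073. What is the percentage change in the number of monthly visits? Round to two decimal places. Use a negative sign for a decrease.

Change: 4073 − 7473 = -3400.
Relative to the original: -3400 ÷ 7473 ≈ -45.50%.

-45.50%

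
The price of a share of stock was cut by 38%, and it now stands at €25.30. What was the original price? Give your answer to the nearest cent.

€40.81

The overall multiplier applied was 0.62.
So the original price was €25.30 ÷ 0.62 ≈ €40.81.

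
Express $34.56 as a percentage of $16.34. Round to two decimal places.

$34.56 ÷ $16.34 ≈ 211.51%.

211.51%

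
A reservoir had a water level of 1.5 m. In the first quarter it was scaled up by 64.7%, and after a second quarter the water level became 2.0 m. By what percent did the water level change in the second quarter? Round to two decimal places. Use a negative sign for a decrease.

After the first quarter: 1.5 × 1.647 = 2.4705.
Second-quarter multiplier: 2.0 ÷ 2.4705 ≈ 0.809553.
That is a change of -19.04%.

-19.04%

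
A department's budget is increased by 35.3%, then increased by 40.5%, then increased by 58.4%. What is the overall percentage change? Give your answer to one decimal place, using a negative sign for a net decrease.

201.1%

A 35.3% increase multiplies by 1.353.
Then a 40.5% increase: 1.353 × 1.405 = 1.900965.
Then a 58.4% increase: 1.900965 × 1.584 = 3.01112856.
Overall factor 3.01112856, i.e. 201.1%.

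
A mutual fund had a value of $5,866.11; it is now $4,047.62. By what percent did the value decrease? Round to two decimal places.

31.00%

Change: $4,047.62 − $5,866.11 = -$1,818.49.
Relative to the original: -$1,818.49 ÷ $5,866.11 ≈ -31.00%.
So the value decreased by 31.00%.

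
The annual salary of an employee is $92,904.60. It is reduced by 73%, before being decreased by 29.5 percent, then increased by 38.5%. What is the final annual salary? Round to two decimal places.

$24,492.88

After the 73% decrease: $92,904.60 × 0.27 = $25084.242.
After the 29.5% decrease: $25084.242 × 0.705 = $17684.39061.
After the 38.5% increase: $17684.39061 × 1.385 = $24492.88099485 ≈ $24,492.88.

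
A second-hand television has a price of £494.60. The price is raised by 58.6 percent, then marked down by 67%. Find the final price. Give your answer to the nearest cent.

£258.86

Each change multiplies by a factor: 1.586 × 0.33 = 0.52338.
£494.60 × 0.52338 = £258.863748 ≈ £258.86.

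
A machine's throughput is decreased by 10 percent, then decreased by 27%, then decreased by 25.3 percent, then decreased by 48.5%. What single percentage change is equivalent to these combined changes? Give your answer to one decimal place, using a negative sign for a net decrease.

The combined multiplier is 0.9 × 0.73 × 0.747 × 0.515 = 0.252751185.
That corresponds to a decrease of 74.7%.

-74.7%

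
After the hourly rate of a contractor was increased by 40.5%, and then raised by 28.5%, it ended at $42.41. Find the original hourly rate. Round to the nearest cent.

Undoing the 28.5% increase: $42.41 ÷ 1.285 ≈ $33.003891.
Undoing the 40.5% increase: $33.003891 ÷ 1.405 ≈ $23.49.

$23.49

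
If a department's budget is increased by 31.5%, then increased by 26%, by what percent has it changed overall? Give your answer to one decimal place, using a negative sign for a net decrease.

The combined multiplier is 1.315 × 1.26 = 1.6569.
That corresponds to an increase of 65.7%.

65.7%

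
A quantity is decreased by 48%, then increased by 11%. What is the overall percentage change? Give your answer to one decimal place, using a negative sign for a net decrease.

-42.3%

A 48% decrease multiplies by 0.52.
Then an 11% increase: 0.52 × 1.11 = 0.5772.
Overall factor 0.5772, i.e. -42.3%.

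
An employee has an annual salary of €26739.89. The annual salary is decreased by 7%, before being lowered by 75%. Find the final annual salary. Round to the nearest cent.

€6217.02

Apply the 7% decrease: €26739.89 × 0.93 = €24868.0977.
After the 75% decrease: €24868.0977 × 0.25 = €6217.024425 ≈ €6217.02.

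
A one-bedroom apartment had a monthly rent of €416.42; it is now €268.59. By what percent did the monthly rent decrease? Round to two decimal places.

35.50%

Change: €268.59 − €416.42 = -€147.83.
Relative to the original: -€147.83 ÷ €416.42 ≈ -35.50%.
So the monthly rent decreased by 35.50%.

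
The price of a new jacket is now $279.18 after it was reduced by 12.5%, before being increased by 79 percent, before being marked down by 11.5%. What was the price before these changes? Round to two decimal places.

The overall multiplier applied was 0.875 × 1.79 × 0.885 = 1.38613125.
So the original price was $279.18 ÷ 1.38613125 ≈ $201.41.

$201.41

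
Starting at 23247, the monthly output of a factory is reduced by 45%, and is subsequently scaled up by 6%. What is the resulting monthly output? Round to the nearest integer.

Each change multiplies by a factor: 0.55 × 1.06 = 0.583.
23247 × 0.583 = 13553.001 ≈ 13553.

13553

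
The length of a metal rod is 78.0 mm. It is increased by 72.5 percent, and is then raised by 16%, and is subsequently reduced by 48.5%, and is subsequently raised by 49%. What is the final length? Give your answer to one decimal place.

119.8 mm

After the 72.5% increase: 78.0 × 1.725 = 134.55.
Apply the 16% increase: 134.55 × 1.16 = 156.078.
After the 48.5% decrease: 156.078 × 0.515 = 80.38017.
49% increase: 80.38017 × 1.49 = 119.7664533 ≈ 119.8.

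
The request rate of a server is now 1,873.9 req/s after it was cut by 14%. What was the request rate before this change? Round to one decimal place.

2,179.0 req/s

The overall multiplier applied was 0.86.
So the original request rate was 1,873.9 ÷ 0.86 ≈ 2,179.0 req/s.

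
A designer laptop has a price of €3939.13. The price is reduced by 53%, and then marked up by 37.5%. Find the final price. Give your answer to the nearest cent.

Each change multiplies by a factor: 0.47 × 1.375 = 0.64625.
€3939.13 × 0.64625 = €2545.6627625 ≈ €2545.66.

€2545.66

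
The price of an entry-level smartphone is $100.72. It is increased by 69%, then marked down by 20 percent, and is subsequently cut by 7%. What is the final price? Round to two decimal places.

After the 69% increase: $100.72 × 1.69 = $170.2168.
Apply the 20% decrease: $170.2168 × 0.8 = $136.17344.
After the 7% decrease: $136.17344 × 0.93 = $126.6412992 ≈ $126.64.

$126.64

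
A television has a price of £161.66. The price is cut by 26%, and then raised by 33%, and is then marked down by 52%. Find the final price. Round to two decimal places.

£76.37

Apply the 26% decrease: £161.66 × 0.74 = £119.6284.
33% increase: £119.6284 × 1.33 = £159.105772.
After the 52% decrease: £159.105772 × 0.48 = £76.37077056 ≈ £76.37.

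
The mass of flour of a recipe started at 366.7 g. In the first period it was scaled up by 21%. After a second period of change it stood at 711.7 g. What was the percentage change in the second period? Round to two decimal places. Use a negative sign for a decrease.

After the first period: 366.7 × 1.21 = 443.707.
Second-period multiplier: 711.7 ÷ 443.707 ≈ 1.603986.
That is a change of 60.40%.

60.40%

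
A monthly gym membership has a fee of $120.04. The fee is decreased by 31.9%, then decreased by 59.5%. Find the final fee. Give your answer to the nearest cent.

31.9% decrease: $120.04 × 0.681 = $81.74724.
Apply the 59.5% decrease: $81.74724 × 0.405 = $33.1076322 ≈ $33.11.

$33.11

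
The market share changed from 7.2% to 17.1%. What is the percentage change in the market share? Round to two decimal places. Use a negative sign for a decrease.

137.50%

The change is 17.1 − 7.2 = 9.9 percentage points.
Relative to the original 7.2%, that is 9.9 ÷ 7.2 = 137.50%.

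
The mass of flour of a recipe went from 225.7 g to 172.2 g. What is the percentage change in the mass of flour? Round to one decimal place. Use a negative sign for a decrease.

-23.7%

Change: 172.2 − 225.7 = -53.5.
Relative to the original: -53.5 ÷ 225.7 ≈ -23.7%.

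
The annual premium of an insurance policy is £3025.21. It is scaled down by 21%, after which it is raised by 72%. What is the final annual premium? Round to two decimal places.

Each change multiplies by a factor: 0.79 × 1.72 = 1.3588.
£3025.21 × 1.3588 = £4110.655348 ≈ £4110.66.

£4110.66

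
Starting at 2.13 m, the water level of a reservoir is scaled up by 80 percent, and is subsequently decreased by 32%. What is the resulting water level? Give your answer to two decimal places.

2.61 m

Each change multiplies by a factor: 1.8 × 0.68 = 1.224.
2.13 × 1.224 = 2.60712 ≈ 2.61.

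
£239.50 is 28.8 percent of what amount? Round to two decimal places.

£239.50 ÷ 0.288 ≈ £831.60.

£831.60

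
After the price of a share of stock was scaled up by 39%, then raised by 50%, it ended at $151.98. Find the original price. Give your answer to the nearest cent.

The overall multiplier applied was 1.39 × 1.5 = 2.085.
So the original price was $151.98 ÷ 2.085 ≈ $72.89.

$72.89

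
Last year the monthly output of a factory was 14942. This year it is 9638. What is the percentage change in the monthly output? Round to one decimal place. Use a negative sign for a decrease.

-35.5%

Change: 9638 − 14942 = -5304.
Relative to the original: -5304 ÷ 14942 ≈ -35.5%.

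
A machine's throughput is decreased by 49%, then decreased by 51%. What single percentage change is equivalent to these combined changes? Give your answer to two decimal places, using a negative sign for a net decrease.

The combined multiplier is 0.51 × 0.49 = 0.2499.
That corresponds to a decrease of 75.01%.

-75.01%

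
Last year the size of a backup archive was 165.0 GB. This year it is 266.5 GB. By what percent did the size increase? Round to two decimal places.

61.52%

Change: 266.5 − 165.0 = 101.5.
Relative to the original: 101.5 ÷ 165.0 ≈ 61.52%.
So the size increased by 61.52%.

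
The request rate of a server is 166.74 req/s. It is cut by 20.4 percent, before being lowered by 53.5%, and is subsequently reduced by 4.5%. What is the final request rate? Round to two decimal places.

58.94 req/s

20.4% decrease: 166.74 × 0.796 = 132.72504.
Apply the 53.5% decrease: 132.72504 × 0.465 = 61.7171436.
After the 4.5% decrease: 61.7171436 × 0.955 = 58.939872138 ≈ 58.94.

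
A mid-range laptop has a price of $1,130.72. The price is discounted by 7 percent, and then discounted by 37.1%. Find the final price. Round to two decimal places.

$661.44

Each change multiplies by a factor: 0.93 × 0.629 = 0.58497.
$1,130.72 × 0.58497 = $661.4372784 ≈ $661.44.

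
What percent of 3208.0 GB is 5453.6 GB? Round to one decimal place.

5453.6 GB ÷ 3208.0 GB = 170.0%.

170.0%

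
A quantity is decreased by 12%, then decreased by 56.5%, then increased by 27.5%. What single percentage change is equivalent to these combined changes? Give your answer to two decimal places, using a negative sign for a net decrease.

The combined multiplier is 0.88 × 0.435 × 1.275 = 0.48807.
That corresponds to a decrease of 51.19%.

-51.19%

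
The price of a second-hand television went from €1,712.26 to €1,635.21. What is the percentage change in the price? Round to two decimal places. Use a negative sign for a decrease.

-4.50%

Change: €1,635.21 − €1,712.26 = -€77.05.
Relative to the original: -€77.05 ÷ €1,712.26 ≈ -4.50%.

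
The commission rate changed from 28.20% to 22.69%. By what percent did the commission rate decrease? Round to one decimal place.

The change is 22.69 − 28.20 = -5.51 percentage points.
Relative to the original 28.20%, that is -5.51 ÷ 28.20 ≈ -19.5%.
So the commission rate fell by 19.5%.

19.5%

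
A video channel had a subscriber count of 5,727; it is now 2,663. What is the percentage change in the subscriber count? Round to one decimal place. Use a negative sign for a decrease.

Change: 2,663 − 5,727 = -3,064.
Relative to the original: -3,064 ÷ 5,727 ≈ -53.5%.

-53.5%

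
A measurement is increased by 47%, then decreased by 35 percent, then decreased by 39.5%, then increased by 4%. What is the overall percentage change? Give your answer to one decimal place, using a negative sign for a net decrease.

-39.9%

The combined multiplier is 1.47 × 0.65 × 0.605 × 1.04 = 0.6012006.
That corresponds to a decrease of 39.9%.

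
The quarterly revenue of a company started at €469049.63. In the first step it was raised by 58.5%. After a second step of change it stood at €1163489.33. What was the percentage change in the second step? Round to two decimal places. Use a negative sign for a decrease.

56.50%

After the first step: €469049.63 × 1.585 = €743443.66355.
Second-step multiplier: €1163489.33 ÷ €743443.66355 ≈ 1.565.
That is a change of 56.50%.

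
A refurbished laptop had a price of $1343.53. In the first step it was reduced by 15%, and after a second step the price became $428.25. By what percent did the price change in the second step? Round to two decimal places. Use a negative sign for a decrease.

After the first step: $1343.53 × 0.85 = $1142.0005.
Second-step multiplier: $428.25 ÷ $1142.0005 ≈ 0.375.
That is a change of -62.50%.

-62.50%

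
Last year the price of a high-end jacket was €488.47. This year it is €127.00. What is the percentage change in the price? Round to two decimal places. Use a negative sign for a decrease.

-74.00%

Change: €127.00 − €488.47 = -€361.47.
Relative to the original: -€361.47 ÷ €488.47 ≈ -74.00%.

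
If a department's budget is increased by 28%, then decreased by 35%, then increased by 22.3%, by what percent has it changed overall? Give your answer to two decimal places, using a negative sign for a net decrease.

1.75%

A 28% increase multiplies by 1.28.
Then a 35% decrease: 1.28 × 0.65 = 0.832.
Then a 22.3% increase: 0.832 × 1.223 = 1.017536.
Overall factor 1.017536, i.e. 1.75%.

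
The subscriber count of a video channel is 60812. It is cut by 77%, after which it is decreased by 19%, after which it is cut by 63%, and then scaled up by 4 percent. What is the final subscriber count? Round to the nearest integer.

4360

77% decrease: 60812 × 0.23 = 13986.76.
After the 19% decrease: 13986.76 × 0.81 = 11329.2756.
63% decrease: 11329.2756 × 0.37 = 4191.831972.
4% increase: 4191.831972 × 1.04 = 4359.50525088 ≈ 4360.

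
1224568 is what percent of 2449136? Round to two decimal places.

1224568 ÷ 2449136 = 50.00%.

50.00%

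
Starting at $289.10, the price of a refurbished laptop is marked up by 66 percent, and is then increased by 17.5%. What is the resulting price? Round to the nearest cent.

$563.89

Apply the 66% increase: $289.10 × 1.66 = $479.906.
Apply the 17.5% increase: $479.906 × 1.175 = $563.88955 ≈ $563.89.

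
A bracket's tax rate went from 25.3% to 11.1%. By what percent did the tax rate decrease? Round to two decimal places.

56.13%

The change is 11.1 − 25.3 = -14.2 percentage points.
Relative to the original 25.3%, that is -14.2 ÷ 25.3 ≈ -56.13%.
So the tax rate fell by 56.13%.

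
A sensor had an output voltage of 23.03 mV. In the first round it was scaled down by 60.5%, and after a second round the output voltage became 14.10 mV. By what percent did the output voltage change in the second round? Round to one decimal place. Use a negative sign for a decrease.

55.0%

After the first round: 23.03 × 0.395 = 9.09685.
Second-round multiplier: 14.10 ÷ 9.09685 ≈ 1.54999.
That is a change of 55.0%.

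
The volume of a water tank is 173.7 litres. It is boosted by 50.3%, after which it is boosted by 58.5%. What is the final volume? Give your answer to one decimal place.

413.8 litres

Apply the 50.3% increase: 173.7 × 1.503 = 261.0711.
58.5% increase: 261.0711 × 1.585 = 413.7976935 ≈ 413.8.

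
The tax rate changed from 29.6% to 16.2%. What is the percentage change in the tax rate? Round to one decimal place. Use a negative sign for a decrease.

The change is 16.2 − 29.6 = -13.4 percentage points.
Relative to the original 29.6%, that is -13.4 ÷ 29.6 ≈ -45.3%.

-45.3%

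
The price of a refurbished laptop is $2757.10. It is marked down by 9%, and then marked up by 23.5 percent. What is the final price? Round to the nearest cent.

$3098.57

9% decrease: $2757.10 × 0.91 = $2508.961.
Apply the 23.5% increase: $2508.961 × 1.235 = $3098.566835 ≈ $3098.57.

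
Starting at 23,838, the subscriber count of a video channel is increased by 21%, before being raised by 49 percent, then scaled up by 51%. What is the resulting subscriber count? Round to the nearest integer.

64,896

Each change multiplies by a factor: 1.21 × 1.49 × 1.51 = 2.722379.
23,838 × 2.722379 = 64896.070602 ≈ 64,896.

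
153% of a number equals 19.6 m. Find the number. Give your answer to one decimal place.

19.6 m ÷ 1.53 ≈ 12.8 m.

12.8 m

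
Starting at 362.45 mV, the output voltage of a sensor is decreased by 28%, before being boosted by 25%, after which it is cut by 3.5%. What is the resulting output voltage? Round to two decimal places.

314.79 mV

Each change multiplies by a factor: 0.72 × 1.25 × 0.965 = 0.8685.
362.45 × 0.8685 = 314.787825 ≈ 314.79.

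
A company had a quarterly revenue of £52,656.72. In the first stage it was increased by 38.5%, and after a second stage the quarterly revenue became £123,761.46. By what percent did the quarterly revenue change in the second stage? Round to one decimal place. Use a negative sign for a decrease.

After the first stage: £52,656.72 × 1.385 = £72929.5572.
Second-stage multiplier: £123,761.46 ÷ £72929.5572 ≈ 1.697.
That is a change of 69.7%.

69.7%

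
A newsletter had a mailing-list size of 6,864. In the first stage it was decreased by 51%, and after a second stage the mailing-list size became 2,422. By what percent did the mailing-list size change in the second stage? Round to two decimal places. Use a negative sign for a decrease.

After the first stage: 6,864 × 0.49 = 3363.36.
Second-stage multiplier: 2,422 ÷ 3363.36 ≈ 0.720113.
That is a change of -27.99%.

-27.99%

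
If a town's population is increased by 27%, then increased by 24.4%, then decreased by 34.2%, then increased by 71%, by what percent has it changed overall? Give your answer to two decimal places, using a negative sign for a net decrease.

The combined multiplier is 1.27 × 1.244 × 0.658 × 1.71 = 1.7776493784.
That corresponds to an increase of 77.76%.

77.76%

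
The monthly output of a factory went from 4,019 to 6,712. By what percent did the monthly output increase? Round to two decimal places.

67.01%

Change: 6,712 − 4,019 = 2,693.
Relative to the original: 2,693 ÷ 4,019 ≈ 67.01%.
So the monthly output increased by 67.01%.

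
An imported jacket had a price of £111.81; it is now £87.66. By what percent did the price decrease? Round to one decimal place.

Change: £87.66 − £111.81 = -£24.15.
Relative to the original: -£24.15 ÷ £111.81 ≈ -21.6%.
So the price decreased by 21.6%.

21.6%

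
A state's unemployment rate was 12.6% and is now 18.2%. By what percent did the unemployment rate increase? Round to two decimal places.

The change is 18.2 − 12.6 = 5.6 percentage points.
Relative to the original 12.6%, that is 5.6 ÷ 12.6 ≈ 44.44%.
So the unemployment rate rose by 44.44%.

44.44%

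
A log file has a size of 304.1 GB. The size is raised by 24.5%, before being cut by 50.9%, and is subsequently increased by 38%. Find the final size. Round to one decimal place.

256.5 GB

Each change multiplies by a factor: 1.245 × 0.491 × 1.38 = 0.8435871.
304.1 × 0.8435871 = 256.53483711 ≈ 256.5.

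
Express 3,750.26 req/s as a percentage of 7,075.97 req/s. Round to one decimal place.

3,750.26 req/s ÷ 7,075.97 req/s ≈ 53.0%.

53.0%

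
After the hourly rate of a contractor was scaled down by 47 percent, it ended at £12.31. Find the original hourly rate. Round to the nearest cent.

The overall multiplier applied was 0.53.
So the original hourly rate was £12.31 ÷ 0.53 ≈ £23.23.

£23.23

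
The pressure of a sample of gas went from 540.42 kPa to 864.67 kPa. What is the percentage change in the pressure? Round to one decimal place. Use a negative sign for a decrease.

60.0%

Change: 864.67 − 540.42 = 324.25.
Relative to the original: 324.25 ÷ 540.42 ≈ 60.0%.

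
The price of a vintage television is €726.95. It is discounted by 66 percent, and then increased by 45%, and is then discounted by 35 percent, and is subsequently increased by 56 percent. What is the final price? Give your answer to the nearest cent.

After the 66% decrease: €726.95 × 0.34 = €247.163.
Apply the 45% increase: €247.163 × 1.45 = €358.38635.
Apply the 35% decrease: €358.38635 × 0.65 = €232.9511275.
56% increase: €232.9511275 × 1.56 = €363.4037589 ≈ €363.40.

€363.40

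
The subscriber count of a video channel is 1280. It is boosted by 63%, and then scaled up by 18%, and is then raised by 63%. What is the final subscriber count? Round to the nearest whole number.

4013

Each change multiplies by a factor: 1.63 × 1.18 × 1.63 = 3.135142.
1280 × 3.135142 = 4012.98176 ≈ 4013.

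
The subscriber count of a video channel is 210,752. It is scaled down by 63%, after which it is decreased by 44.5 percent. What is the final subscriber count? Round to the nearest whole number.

Each change multiplies by a factor: 0.37 × 0.555 = 0.20535.
210,752 × 0.20535 = 43277.9232 ≈ 43,278.

43,278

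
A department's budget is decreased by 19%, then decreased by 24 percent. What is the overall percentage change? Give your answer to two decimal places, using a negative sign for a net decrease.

A 19% decrease multiplies by 0.81.
Then a 24% decrease: 0.81 × 0.76 = 0.6156.
Overall factor 0.6156, i.e. -38.44%.

-38.44%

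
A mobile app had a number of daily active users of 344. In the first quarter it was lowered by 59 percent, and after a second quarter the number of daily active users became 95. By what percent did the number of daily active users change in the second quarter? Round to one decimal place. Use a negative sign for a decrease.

-32.6%

After the first quarter: 344 × 0.41 = 141.04.
Second-quarter multiplier: 95 ÷ 141.04 ≈ 0.67357.
That is a change of -32.6%.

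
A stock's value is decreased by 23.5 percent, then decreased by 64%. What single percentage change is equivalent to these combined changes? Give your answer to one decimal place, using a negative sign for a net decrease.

The combined multiplier is 0.765 × 0.36 = 0.2754.
That corresponds to a decrease of 72.5%.

-72.5%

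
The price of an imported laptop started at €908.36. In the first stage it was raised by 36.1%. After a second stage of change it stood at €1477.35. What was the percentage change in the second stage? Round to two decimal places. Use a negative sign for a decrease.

After the first stage: €908.36 × 1.361 = €1236.27796.
Second-stage multiplier: €1477.35 ÷ €1236.27796 ≈ 1.194998.
That is a change of 19.50%.

19.50%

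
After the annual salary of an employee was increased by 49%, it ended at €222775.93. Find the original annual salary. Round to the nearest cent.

The overall multiplier applied was 1.49.
So the original annual salary was €222775.93 ÷ 1.49 ≈ €149514.05.

€149514.05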